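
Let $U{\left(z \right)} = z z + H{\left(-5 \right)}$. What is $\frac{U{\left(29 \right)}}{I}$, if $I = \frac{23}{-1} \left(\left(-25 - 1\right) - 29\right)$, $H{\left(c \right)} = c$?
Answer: $\frac{76}{115} \approx 0.66087$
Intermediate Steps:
$U{\left(z \right)} = -5 + z^{2}$ ($U{\left(z \right)} = z z - 5 = z^{2} - 5 = -5 + z^{2}$)
$I = 1265$ ($I = 23 \left(-1\right) \left(-26 - 29\right) = \left(-23\right) \left(-55\right) = 1265$)
$\frac{U{\left(29 \right)}}{I} = \frac{-5 + 29^{2}}{1265} = \left(-5 + 841\right) \frac{1}{1265} = 836 \cdot \frac{1}{1265} = \frac{76}{115}$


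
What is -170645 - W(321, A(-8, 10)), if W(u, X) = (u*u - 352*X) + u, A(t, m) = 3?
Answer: -272951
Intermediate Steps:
W(u, X) = u + u² - 352*X (W(u, X) = (u² - 352*X) + u = u + u² - 352*X)
-170645 - W(321, A(-8, 10)) = -170645 - (321 + 321² - 352*3) = -170645 - (321 + 103041 - 1056) = -170645 - 1*102306 = -170645 - 102306 = -272951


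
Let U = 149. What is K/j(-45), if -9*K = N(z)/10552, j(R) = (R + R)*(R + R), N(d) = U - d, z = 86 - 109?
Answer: -43/192310200 ≈ -2.2360e-7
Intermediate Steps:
z = -23
N(d) = 149 - d
j(R) = 4*R² (j(R) = (2*R)*(2*R) = 4*R²)
K = -43/23742 (K = -(149 - 1*(-23))/(9*10552) = -(149 + 23)/(9*10552) = -172/(9*10552) = -⅑*43/2638 = -43/23742 ≈ -0.0018111)
K/j(-45) = -43/(23742*(4*(-45)²)) = -43/(23742*(4*2025)) = -43/23742/8100 = -43/23742*1/8100 = -43/192310200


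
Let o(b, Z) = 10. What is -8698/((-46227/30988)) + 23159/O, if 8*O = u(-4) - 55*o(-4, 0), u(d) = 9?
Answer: 137253121840/25008807 ≈ 5488.2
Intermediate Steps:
O = -541/8 (O = (9 - 55*10)/8 = (9 - 550)/8 = (1/8)*(-541) = -541/8 ≈ -67.625)
-8698/((-46227/30988)) + 23159/O = -8698/((-46227/30988)) + 23159/(-541/8) = -8698/((-46227*1/30988)) + 23159*(-8/541) = -8698/(-46227/30988) - 185272/541 = -8698*(-30988/46227) - 185272/541 = 269533624/46227 - 185272/541 = 137253121840/25008807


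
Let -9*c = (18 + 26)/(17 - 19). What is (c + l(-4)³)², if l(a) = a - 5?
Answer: 42758521/81 ≈ 5.2788e+5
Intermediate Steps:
l(a) = -5 + a
c = 22/9 (c = -(18 + 26)/(9*(17 - 19)) = -44/(9*(-2)) = -44*(-1)/(9*2) = -⅑*(-22) = 22/9 ≈ 2.4444)
(c + l(-4)³)² = (22/9 + (-5 - 4)³)² = (22/9 + (-9)³)² = (22/9 - 729)² = (-6539/9)² = 42758521/81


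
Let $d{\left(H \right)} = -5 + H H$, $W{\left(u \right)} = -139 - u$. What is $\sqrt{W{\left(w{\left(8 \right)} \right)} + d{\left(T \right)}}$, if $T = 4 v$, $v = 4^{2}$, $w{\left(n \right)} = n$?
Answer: $2 \sqrt{986} \approx 62.801$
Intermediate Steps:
$v = 16$
$T = 64$ ($T = 4 \cdot 16 = 64$)
$d{\left(H \right)} = -5 + H^{2}$
$\sqrt{W{\left(w{\left(8 \right)} \right)} + d{\left(T \right)}} = \sqrt{\left(-139 - 8\right) - \left(5 - 64^{2}\right)} = \sqrt{\left(-139 - 8\right) + \left(-5 + 4096\right)} = \sqrt{-147 + 4091} = \sqrt{3944} = 2 \sqrt{986}$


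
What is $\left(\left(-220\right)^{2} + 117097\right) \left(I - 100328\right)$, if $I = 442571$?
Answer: $56640189771$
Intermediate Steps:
$\left(\left(-220\right)^{2} + 117097\right) \left(I - 100328\right) = \left(\left(-220\right)^{2} + 117097\right) \left(442571 - 100328\right) = \left(48400 + 117097\right) 342243 = 165497 \cdot 342243 = 56640189771$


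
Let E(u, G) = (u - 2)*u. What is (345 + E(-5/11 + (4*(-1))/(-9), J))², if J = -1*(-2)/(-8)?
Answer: 11434839823936/96059601 ≈ 1.1904e+5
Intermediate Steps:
J = -¼ (J = 2*(-⅛) = -¼ ≈ -0.25000)
E(u, G) = u*(-2 + u) (E(u, G) = (-2 + u)*u = u*(-2 + u))
(345 + E(-5/11 + (4*(-1))/(-9), J))² = (345 + (-5/11 + (4*(-1))/(-9))*(-2 + (-5/11 + (4*(-1))/(-9))))² = (345 + (-5*1/11 - 4*(-⅑))*(-2 + (-5*1/11 - 4*(-⅑))))² = (345 + (-5/11 + 4/9)*(-2 + (-5/11 + 4/9)))² = (345 - (-2 - 1/99)/99)² = (345 - 1/99*(-199/99))² = (345 + 199/9801)² = (3381544/9801)² = 11434839823936/96059601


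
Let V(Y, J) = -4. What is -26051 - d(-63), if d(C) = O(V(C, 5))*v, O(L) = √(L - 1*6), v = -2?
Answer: -26051 + 2*I*√10 ≈ -26051.0 + 6.3246*I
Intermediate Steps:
O(L) = √(-6 + L) (O(L) = √(L - 6) = √(-6 + L))
d(C) = -2*I*√10 (d(C) = √(-6 - 4)*(-2) = √(-10)*(-2) = (I*√10)*(-2) = -2*I*√10)
-26051 - d(-63) = -26051 - (-2)*I*√10 = -26051 + 2*I*√10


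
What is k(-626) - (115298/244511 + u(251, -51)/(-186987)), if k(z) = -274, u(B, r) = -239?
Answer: -12549001335073/45720378357 ≈ -274.47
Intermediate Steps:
k(-626) - (115298/244511 + u(251, -51)/(-186987)) = -274 - (115298/244511 - 239/(-186987)) = -274 - (115298*(1/244511) - 239*(-1/186987)) = -274 - (115298/244511 + 239/186987) = -274 - 1*21617665255/45720378357 = -274 - 21617665255/45720378357 = -12549001335073/45720378357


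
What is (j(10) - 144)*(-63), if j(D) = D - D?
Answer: 9072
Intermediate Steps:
j(D) = 0
(j(10) - 144)*(-63) = (0 - 144)*(-63) = -144*(-63) = 9072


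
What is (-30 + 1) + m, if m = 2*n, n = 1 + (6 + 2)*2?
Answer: 5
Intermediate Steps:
n = 17 (n = 1 + 8*2 = 1 + 16 = 17)
m = 34 (m = 2*17 = 34)
(-30 + 1) + m = (-30 + 1) + 34 = -29 + 34 = 5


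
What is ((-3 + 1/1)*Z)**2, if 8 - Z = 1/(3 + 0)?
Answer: 2116/9 ≈ 235.11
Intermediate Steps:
Z = 23/3 (Z = 8 - 1/(3 + 0) = 8 - 1/3 = 23/3 ≈ 7.6667)
((-3 + 1/1)*Z)**2 = ((-3 + 1/1)*(23/3))**2 = ((-3 + 1)*(23/3))**2 = (-2*23/3)**2 = (-46/3)**2 = 2116/9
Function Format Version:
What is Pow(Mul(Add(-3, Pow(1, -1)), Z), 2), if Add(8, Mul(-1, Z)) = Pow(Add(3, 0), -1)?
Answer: Rational(2116, 9) ≈ 235.11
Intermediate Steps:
Z = Rational(23, 3) (Z = Add(8, Mul(-1, Pow(Add(3, 0), -1))) = Add(8, Mul(-1, Pow(3, -1))) = Add(8, Mul(-1, Rational(1, 3))) = Add(8, Rational(-1, 3)) = Rational(23, 3) ≈ 7.6667)
Pow(Mul(Add(-3, Pow(1, -1)), Z), 2) = Pow(Mul(Add(-3, Pow(1, -1)), Rational(23, 3)), 2) = Pow(Mul(Add(-3, 1), Rational(23, 3)), 2) = Pow(Mul(-2, Rational(23, 3)), 2) = Pow(Rational(-46, 3), 2) = Rational(2116, 9)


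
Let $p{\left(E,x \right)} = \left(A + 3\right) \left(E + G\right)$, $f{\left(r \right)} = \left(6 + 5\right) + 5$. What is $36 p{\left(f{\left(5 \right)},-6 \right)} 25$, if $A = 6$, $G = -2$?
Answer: $113400$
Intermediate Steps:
$f{\left(r \right)} = 16$ ($f{\left(r \right)} = 11 + 5 = 16$)
$p{\left(E,x \right)} = -18 + 9 E$ ($p{\left(E,x \right)} = \left(6 + 3\right) \left(E - 2\right) = 9 \left(-2 + E\right) = -18 + 9 E$)
$36 p{\left(f{\left(5 \right)},-6 \right)} 25 = 36 \left(-18 + 9 \cdot 16\right) 25 = 36 \left(-18 + 144\right) 25 = 36 \cdot 126 \cdot 25 = 4536 \cdot 25 = 113400$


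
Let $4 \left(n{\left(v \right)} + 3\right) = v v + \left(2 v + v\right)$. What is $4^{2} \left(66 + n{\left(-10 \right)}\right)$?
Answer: $1288$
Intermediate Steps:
$n{\left(v \right)} = -3 + \frac{v^{2}}{4} + \frac{3 v}{4}$ ($n{\left(v \right)} = -3 + \frac{v v + \left(2 v + v\right)}{4} = -3 + \frac{v^{2} + 3 v}{4} = -3 + \left(\frac{v^{2}}{4} + \frac{3 v}{4}\right) = -3 + \frac{v^{2}}{4} + \frac{3 v}{4}$)
$4^{2} \left(66 + n{\left(-10 \right)}\right) = 4^{2} \left(66 + \left(-3 + \frac{\left(-10\right)^{2}}{4} + \frac{3}{4} \left(-10\right)\right)\right) = 16 \left(66 - - \frac{29}{2}\right) = 16 \left(66 + \frac{29}{2}\right) = 16 \cdot \frac{161}{2} = 1288$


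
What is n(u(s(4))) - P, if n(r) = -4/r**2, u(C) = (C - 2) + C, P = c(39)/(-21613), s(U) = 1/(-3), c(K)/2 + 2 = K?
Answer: -193333/345808 ≈ -0.55908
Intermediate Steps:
c(K) = -4 + 2*K
s(U) = -1/3
P = -74/21613 (P = (-4 + 2*39)/(-21613) = (-4 + 78)*(-1/21613) = 74*(-1/21613) = -74/21613 ≈ -0.0034239)
u(C) = -2 + 2*C (u(C) = (-2 + C) + C = -2 + 2*C)
n(r) = -4/r**2
n(u(s(4))) - P = -4/(-2 + 2*(-1/3))**2 - 1*(-74/21613) = -4/(-2 - 2/3)**2 + 74/21613 = -4/(-8/3)**2 + 74/21613 = -4*9/64 + 74/21613 = -9/16 + 74/21613 = -193333/345808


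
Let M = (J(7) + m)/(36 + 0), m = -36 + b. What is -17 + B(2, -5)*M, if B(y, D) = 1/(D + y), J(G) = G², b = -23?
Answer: -913/54 ≈ -16.907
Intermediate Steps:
m = -59 (m = -36 - 23 = -59)
M = -5/18 (M = (7² - 59)/(36 + 0) = (49 - 59)/36 = -10*1/36 = -5/18 ≈ -0.27778)
-17 + B(2, -5)*M = -17 - 5/18/(-5 + 2) = -17 - 5/18/(-3) = -17 - ⅓*(-5/18) = -17 + 5/54 = -913/54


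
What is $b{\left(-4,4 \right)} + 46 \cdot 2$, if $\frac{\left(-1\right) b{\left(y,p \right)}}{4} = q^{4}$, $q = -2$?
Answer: $28$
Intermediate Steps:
$b{\left(y,p \right)} = -64$ ($b{\left(y,p \right)} = - 4 \left(-2\right)^{4} = \left(-4\right) 16 = -64$)
$b{\left(-4,4 \right)} + 46 \cdot 2 = -64 + 46 \cdot 2 = -64 + 92 = 28$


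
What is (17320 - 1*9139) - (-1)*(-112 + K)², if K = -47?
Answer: 33462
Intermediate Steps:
(17320 - 1*9139) - (-1)*(-112 + K)² = (17320 - 1*9139) - (-1)*(-112 - 47)² = (17320 - 9139) - (-1)*(-159)² = 8181 - (-1)*25281 = 8181 - 1*(-25281) = 8181 + 25281 = 33462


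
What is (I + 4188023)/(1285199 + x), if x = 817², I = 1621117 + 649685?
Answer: 6458825/1952688 ≈ 3.3077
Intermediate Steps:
I = 2270802
x = 667489
(I + 4188023)/(1285199 + x) = (2270802 + 4188023)/(1285199 + 667489) = 6458825/1952688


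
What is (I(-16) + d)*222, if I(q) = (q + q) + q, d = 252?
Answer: 45288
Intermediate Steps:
I(q) = 3*q (I(q) = 2*q + q = 3*q)
(I(-16) + d)*222 = (3*(-16) + 252)*222 = (-48 + 252)*222 = 204*222 = 45288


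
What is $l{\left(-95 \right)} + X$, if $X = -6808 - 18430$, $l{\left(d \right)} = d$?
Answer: $-25333$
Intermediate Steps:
$X = -25238$
$l{\left(-95 \right)} + X = -95 - 25238 = -25333$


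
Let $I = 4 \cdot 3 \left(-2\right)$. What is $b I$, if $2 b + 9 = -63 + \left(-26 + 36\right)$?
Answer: $744$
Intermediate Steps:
$b = -31$ ($b = - \frac{9}{2} + \frac{-63 + \left(-26 + 36\right)}{2} = - \frac{9}{2} + \frac{-63 + 10}{2} = - \frac{9}{2} + \frac{1}{2} \left(-53\right) = - \frac{9}{2} - \frac{53}{2} = -31$)
$I = -24$ ($I = 12 \left(-2\right) = -24$)
$b I = \left(-31\right) \left(-24\right) = 744$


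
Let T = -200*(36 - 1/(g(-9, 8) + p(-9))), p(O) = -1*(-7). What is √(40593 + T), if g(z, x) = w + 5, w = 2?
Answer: √1636957/7 ≈ 182.78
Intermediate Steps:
p(O) = 7
g(z, x) = 7 (g(z, x) = 2 + 5 = 7)
T = -50300/7 (T = -200*(36 - 1/(7 + 7)) = -200*(36 - 1/14) = -200*503/14 = -50300/7 ≈ -7185.7)
√(40593 + T) = √(40593 - 50300/7) = √(233851/7) = √1636957/7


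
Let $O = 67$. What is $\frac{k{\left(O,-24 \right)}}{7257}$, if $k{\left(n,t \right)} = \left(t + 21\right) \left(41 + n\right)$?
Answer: $- \frac{108}{2419} \approx -0.044647$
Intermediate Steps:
$k{\left(n,t \right)} = \left(21 + t\right) \left(41 + n\right)$
$\frac{k{\left(O,-24 \right)}}{7257} = \frac{861 + 21 \cdot 67 + 41 \left(-24\right) + 67 \left(-24\right)}{7257} = \left(861 + 1407 - 984 - 1608\right) \frac{1}{7257} = \left(-324\right) \frac{1}{7257} = - \frac{108}{2419}$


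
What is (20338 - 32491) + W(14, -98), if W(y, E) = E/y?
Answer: -12160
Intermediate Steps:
(20338 - 32491) + W(14, -98) = (20338 - 32491) - 98/14 = -12153 - 98*1/14 = -12153 - 7 = -12160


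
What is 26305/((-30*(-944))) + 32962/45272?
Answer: 53109095/32052576 ≈ 1.6569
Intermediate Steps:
26305/((-30*(-944))) + 32962/45272 = 26305/28320 + 32962*(1/45272) = 26305*(1/28320) + 16481/22636 = 5261/5664 + 16481/22636 = 53109095/32052576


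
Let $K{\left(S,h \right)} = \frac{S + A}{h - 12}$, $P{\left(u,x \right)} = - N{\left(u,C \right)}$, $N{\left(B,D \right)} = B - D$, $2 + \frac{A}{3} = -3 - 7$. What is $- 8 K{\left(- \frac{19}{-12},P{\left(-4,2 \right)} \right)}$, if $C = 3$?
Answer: $- \frac{826}{15} \approx -55.067$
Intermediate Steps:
$A = -36$ ($A = -6 + 3 \left(-3 - 7\right) = -6 + 3 \left(-10\right) = -6 - 30 = -36$)
$P{\left(u,x \right)} = 3 - u$ ($P{\left(u,x \right)} = - (u - 3) = - (-3 + u) = 3 - u$)
$K{\left(S,h \right)} = \frac{-36 + S}{-12 + h}$ ($K{\left(S,h \right)} = \frac{S - 36}{h - 12} = \frac{-36 + S}{-12 + h}$)
$- 8 K{\left(- \frac{19}{-12},P{\left(-4,2 \right)} \right)} = - 8 \frac{-36 - \frac{19}{-12}}{-12 + \left(3 - -4\right)} = - 8 \frac{-36 - - \frac{19}{12}}{-12 + \left(3 + 4\right)} = - 8 \frac{-36 + \frac{19}{12}}{-12 + 7} = - 8 \frac{1}{-5} \left(- \frac{413}{12}\right) = - 8 \left(\left(- \frac{1}{5}\right) \left(- \frac{413}{12}\right)\right) = \left(-8\right) \frac{413}{60} = - \frac{826}{15}$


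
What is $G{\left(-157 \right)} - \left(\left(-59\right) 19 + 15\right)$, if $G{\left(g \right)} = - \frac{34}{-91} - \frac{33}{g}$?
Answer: $\frac{15809763}{14287} \approx 1106.6$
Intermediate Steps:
$G{\left(g \right)} = \frac{34}{91} - \frac{33}{g}$ ($G{\left(g \right)} = \left(-34\right) \left(- \frac{1}{91}\right) - \frac{33}{g} = \frac{34}{91} - \frac{33}{g}$)
$G{\left(-157 \right)} - \left(\left(-59\right) 19 + 15\right) = \left(\frac{34}{91} - \frac{33}{-157}\right) - \left(\left(-59\right) 19 + 15\right) = \left(\frac{34}{91} - - \frac{33}{157}\right) - \left(-1121 + 15\right) = \left(\frac{34}{91} + \frac{33}{157}\right) - -1106 = \frac{8341}{14287} + 1106 = \frac{15809763}{14287}$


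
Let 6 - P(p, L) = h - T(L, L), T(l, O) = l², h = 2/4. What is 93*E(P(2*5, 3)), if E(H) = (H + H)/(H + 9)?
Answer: 5394/47 ≈ 114.77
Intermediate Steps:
h = ½ (h = 2*(¼) = ½ ≈ 0.50000)
P(p, L) = 11/2 + L² (P(p, L) = 6 - (½ - L²) = 6 + (-½ + L²) = 11/2 + L²)
E(H) = 2*H/(9 + H) (E(H) = (2*H)/(9 + H) = 2*H/(9 + H))
93*E(P(2*5, 3)) = 93*(2*(11/2 + 3²)/(9 + (11/2 + 3²))) = 93*(2*(11/2 + 9)/(9 + (11/2 + 9))) = 93*(2*(29/2)/(9 + 29/2)) = 93*(2*(29/2)/(47/2)) = 93*(2*(29/2)*(2/47)) = 93*(58/47) = 5394/47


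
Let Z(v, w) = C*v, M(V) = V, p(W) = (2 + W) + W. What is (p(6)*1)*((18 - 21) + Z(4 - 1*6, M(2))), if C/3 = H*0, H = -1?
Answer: -42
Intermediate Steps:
p(W) = 2 + 2*W
C = 0 (C = 3*(-1*0) = 3*0 = 0)
Z(v, w) = 0 (Z(v, w) = 0*v = 0)
(p(6)*1)*((18 - 21) + Z(4 - 1*6, M(2))) = ((2 + 2*6)*1)*((18 - 21) + 0) = ((2 + 12)*1)*(-3 + 0) = (14*1)*(-3) = 14*(-3) = -42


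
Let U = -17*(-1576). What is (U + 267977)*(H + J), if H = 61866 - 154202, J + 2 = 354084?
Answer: 77154606674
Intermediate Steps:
J = 354082 (J = -2 + 354084 = 354082)
H = -92336
U = 26792
(U + 267977)*(H + J) = (26792 + 267977)*(-92336 + 354082) = 294769*261746 = 77154606674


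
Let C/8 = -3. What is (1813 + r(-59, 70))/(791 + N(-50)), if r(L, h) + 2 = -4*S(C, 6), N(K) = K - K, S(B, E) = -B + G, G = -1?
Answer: 1719/791 ≈ 2.1732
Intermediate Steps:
C = -24 (C = 8*(-3) = -24)
S(B, E) = -1 - B (S(B, E) = -B - 1 = -1 - B)
N(K) = 0
r(L, h) = -94 (r(L, h) = -2 - 4*(-1 - 1*(-24)) = -2 - 4*(-1 + 24) = -2 - 4*23 = -2 - 92 = -94)
(1813 + r(-59, 70))/(791 + N(-50)) = (1813 - 94)/(791 + 0) = 1719/791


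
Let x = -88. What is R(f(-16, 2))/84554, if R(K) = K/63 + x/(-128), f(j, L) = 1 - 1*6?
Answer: 613/85230432 ≈ 7.1923e-6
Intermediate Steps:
f(j, L) = -5 (f(j, L) = 1 - 6 = -5)
R(K) = 11/16 + K/63 (R(K) = K/63 - 88/(-128) = K*(1/63) - 88*(-1/128) = K/63 + 11/16 = 11/16 + K/63)
R(f(-16, 2))/84554 = (11/16 + (1/63)*(-5))/84554 = (11/16 - 5/63)*(1/84554) = (613/1008)*(1/84554) = 613/85230432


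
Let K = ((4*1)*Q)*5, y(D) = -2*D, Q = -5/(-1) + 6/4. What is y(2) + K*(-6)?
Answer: -784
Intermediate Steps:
Q = 13/2 (Q = -5*(-1) + 6*(¼) = 5 + 3/2 = 13/2 ≈ 6.5000)
K = 130 (K = ((4*1)*(13/2))*5 = (4*(13/2))*5 = 26*5 = 130)
y(2) + K*(-6) = -2*2 + 130*(-6) = -4 - 780 = -784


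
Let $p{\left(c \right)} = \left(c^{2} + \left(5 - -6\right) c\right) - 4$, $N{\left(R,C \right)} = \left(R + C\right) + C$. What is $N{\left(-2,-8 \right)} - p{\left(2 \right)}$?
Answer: $-40$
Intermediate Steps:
$N{\left(R,C \right)} = R + 2 C$ ($N{\left(R,C \right)} = \left(C + R\right) + C = R + 2 C$)
$p{\left(c \right)} = -4 + c^{2} + 11 c$ ($p{\left(c \right)} = \left(c^{2} + \left(5 + 6\right) c\right) - 4 = \left(c^{2} + 11 c\right) - 4 = -4 + c^{2} + 11 c$)
$N{\left(-2,-8 \right)} - p{\left(2 \right)} = \left(-2 + 2 \left(-8\right)\right) - \left(-4 + 2^{2} + 11 \cdot 2\right) = \left(-2 - 16\right) - \left(-4 + 4 + 22\right) = -18 - 22 = -40$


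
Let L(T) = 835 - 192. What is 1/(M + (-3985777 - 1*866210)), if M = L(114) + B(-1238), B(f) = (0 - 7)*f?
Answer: -1/4842678 ≈ -2.0650e-7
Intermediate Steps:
L(T) = 643
B(f) = -7*f
M = 9309 (M = 643 - 7*(-1238) = 643 + 8666 = 9309)
1/(M + (-3985777 - 1*866210)) = 1/(9309 + (-3985777 - 1*866210)) = 1/(9309 + (-3985777 - 866210)) = 1/(9309 - 4851987) = 1/(-4842678) = -1/4842678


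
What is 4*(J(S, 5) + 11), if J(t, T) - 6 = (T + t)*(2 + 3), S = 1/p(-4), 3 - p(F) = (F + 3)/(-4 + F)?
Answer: 4024/23 ≈ 174.96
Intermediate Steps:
p(F) = 3 - (3 + F)/(-4 + F) (p(F) = 3 - (F + 3)/(-4 + F) = 3 - (3 + F)/(-4 + F))
S = 8/23 (S = 1/((-15 + 2*(-4))/(-4 - 4)) = 1/((-15 - 8)/(-8)) = 1/(-1/8*(-23)) = 1/(23/8) = 8/23 ≈ 0.34783)
J(t, T) = 6 + 5*T + 5*t (J(t, T) = 6 + (T + t)*(2 + 3) = 6 + (T + t)*5 = 6 + (5*T + 5*t) = 6 + 5*T + 5*t)
4*(J(S, 5) + 11) = 4*((6 + 5*5 + 5*(8/23)) + 11) = 4*((6 + 25 + 40/23) + 11) = 4*(753/23 + 11) = 4*(1006/23) = 4024/23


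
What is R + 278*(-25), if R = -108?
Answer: -7058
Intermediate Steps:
R + 278*(-25) = -108 + 278*(-25) = -108 - 6950 = -7058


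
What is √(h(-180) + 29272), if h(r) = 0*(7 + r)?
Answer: 2*√7318 ≈ 171.09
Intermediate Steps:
h(r) = 0
√(h(-180) + 29272) = √(0 + 29272) = √29272 = 2*√7318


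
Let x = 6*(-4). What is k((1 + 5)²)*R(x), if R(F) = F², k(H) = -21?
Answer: -12096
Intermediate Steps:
x = -24
k((1 + 5)²)*R(x) = -21*(-24)² = -21*576 = -12096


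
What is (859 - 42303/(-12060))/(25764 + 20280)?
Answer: 3467281/185096880 ≈ 0.018732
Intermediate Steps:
(859 - 42303/(-12060))/(25764 + 20280) = (859 - 42303*(-1/12060))/46044 = (859 + 14101/4020)*(1/46044) = (3467281/4020)*(1/46044) = 3467281/185096880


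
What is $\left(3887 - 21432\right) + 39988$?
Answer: $22443$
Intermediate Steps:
$\left(3887 - 21432\right) + 39988 = -17545 + 39988 = 22443$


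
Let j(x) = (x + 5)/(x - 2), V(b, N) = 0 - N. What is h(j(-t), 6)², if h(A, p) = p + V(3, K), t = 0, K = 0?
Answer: 36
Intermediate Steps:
V(b, N) = -N
j(x) = (5 + x)/(-2 + x)
h(A, p) = p (h(A, p) = p - 1*0 = p + 0 = p)
h(j(-t), 6)² = 6² = 36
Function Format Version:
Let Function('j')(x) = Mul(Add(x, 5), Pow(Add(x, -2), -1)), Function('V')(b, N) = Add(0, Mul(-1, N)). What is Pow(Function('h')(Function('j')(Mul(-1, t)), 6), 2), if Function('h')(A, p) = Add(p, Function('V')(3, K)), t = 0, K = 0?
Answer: 36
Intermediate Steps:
Function('V')(b, N) = Mul(-1, N)
Function('j')(x) = Mul(Pow(Add(-2, x), -1), Add(5, x)) (Function('j')(x) = Mul(Add(5, x), Pow(Add(-2, x), -1)) = Mul(Pow(Add(-2, x), -1), Add(5, x)))
Function('h')(A, p) = p (Function('h')(A, p) = Add(p, Mul(-1, 0)) = Add(p, 0) = p)
Pow(Function('h')(Function('j')(Mul(-1, t)), 6), 2) = Pow(6, 2) = 36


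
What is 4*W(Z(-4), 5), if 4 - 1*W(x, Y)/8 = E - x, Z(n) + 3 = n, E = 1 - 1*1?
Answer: -96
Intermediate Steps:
E = 0 (E = 1 - 1 = 0)
Z(n) = -3 + n
W(x, Y) = 32 + 8*x (W(x, Y) = 32 - 8*(0 - x) = 32 - (-8)*x = 32 + 8*x)
4*W(Z(-4), 5) = 4*(32 + 8*(-3 - 4)) = 4*(32 + 8*(-7)) = 4*(32 - 56) = 4*(-24) = -96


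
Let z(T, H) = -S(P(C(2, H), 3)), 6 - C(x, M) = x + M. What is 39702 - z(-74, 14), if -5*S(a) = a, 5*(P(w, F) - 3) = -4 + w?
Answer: 992549/25 ≈ 39702.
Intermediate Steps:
C(x, M) = 6 - M - x (C(x, M) = 6 - (x + M) = 6 - (M + x) = 6 + (-M - x) = 6 - M - x)
P(w, F) = 11/5 + w/5 (P(w, F) = 3 + (-4 + w)/5 = 3 + (-⅘ + w/5) = 11/5 + w/5)
S(a) = -a/5
z(T, H) = ⅗ - H/25 (z(T, H) = -(-1)*(11/5 + (6 - H - 1*2)/5)/5 = -(-1)*(11/5 + (6 - H - 2)/5)/5 = -(-1)*(11/5 + (4 - H)/5)/5 = -(-1)*(11/5 + (⅘ - H/5))/5 = -(-1)*(3 - H/5)/5 = -(-⅗ + H/25) = ⅗ - H/25)
39702 - z(-74, 14) = 39702 - (⅗ - 1/25*14) = 39702 - (⅗ - 14/25) = 39702 - 1*1/25 = 39702 - 1/25 = 992549/25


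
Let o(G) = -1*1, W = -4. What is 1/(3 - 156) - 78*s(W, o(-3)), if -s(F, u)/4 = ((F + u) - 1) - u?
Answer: -238681/153 ≈ -1560.0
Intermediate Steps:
o(G) = -1
s(F, u) = 4 - 4*F (s(F, u) = -4*(((F + u) - 1) - u) = -4*((-1 + F + u) - u) = -4*(-1 + F) = 4 - 4*F)
1/(3 - 156) - 78*s(W, o(-3)) = 1/(3 - 156) - 78*(4 - 4*(-4)) = 1/(-153) - 78*(4 + 16) = -1/153 - 78*20 = -1/153 - 1560 = -238681/153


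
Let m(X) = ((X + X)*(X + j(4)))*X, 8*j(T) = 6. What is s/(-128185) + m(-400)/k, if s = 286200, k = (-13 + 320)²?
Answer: -3280777932760/2416261613 ≈ -1357.8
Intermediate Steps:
j(T) = ¾ (j(T) = (⅛)*6 = ¾)
k = 94249 (k = 307² = 94249)
m(X) = 2*X²*(¾ + X) (m(X) = ((X + X)*(X + ¾))*X = ((2*X)*(¾ + X))*X = (2*X*(¾ + X))*X = 2*X²*(¾ + X))
s/(-128185) + m(-400)/k = 286200/(-128185) + ((½)*(-400)²*(3 + 4*(-400)))/94249 = 286200*(-1/128185) + ((½)*160000*(3 - 1600))*(1/94249) = -57240/25637 + ((½)*160000*(-1597))*(1/94249) = -57240/25637 - 127760000*1/94249 = -57240/25637 - 127760000/94249 = -3280777932760/2416261613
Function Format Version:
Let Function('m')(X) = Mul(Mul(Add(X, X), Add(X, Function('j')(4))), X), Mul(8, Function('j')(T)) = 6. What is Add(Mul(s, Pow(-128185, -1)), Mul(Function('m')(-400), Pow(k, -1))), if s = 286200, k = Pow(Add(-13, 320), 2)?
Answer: Rational(-3280777932760, 2416261613) ≈ -1357.8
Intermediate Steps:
Function('j')(T) = Rational(3, 4) (Function('j')(T) = Mul(Rational(1, 8), 6) = Rational(3, 4))
k = 94249 (k = Pow(307, 2) = 94249)
Function('m')(X) = Mul(2, Pow(X, 2), Add(Rational(3, 4), X)) (Function('m')(X) = Mul(Mul(Add(X, X), Add(X, Rational(3, 4))), X) = Mul(Mul(Mul(2, X), Add(Rational(3, 4), X)), X) = Mul(Mul(2, X, Add(Rational(3, 4), X)), X) = Mul(2, Pow(X, 2), Add(Rational(3, 4), X)))
Add(Mul(s, Pow(-128185, -1)), Mul(Function('m')(-400), Pow(k, -1))) = Add(Mul(286200, Pow(-128185, -1)), Mul(Mul(Rational(1, 2), Pow(-400, 2), Add(3, Mul(4, -400))), Pow(94249, -1))) = Add(Mul(286200, Rational(-1, 128185)), Mul(Mul(Rational(1, 2), 160000, Add(3, -1600)), Rational(1, 94249))) = Add(Rational(-57240, 25637), Mul(Mul(Rational(1, 2), 160000, -1597), Rational(1, 94249))) = Add(Rational(-57240, 25637), Mul(-127760000, Rational(1, 94249))) = Add(Rational(-57240, 25637), Rational(-127760000, 94249)) = Rational(-3280777932760, 2416261613)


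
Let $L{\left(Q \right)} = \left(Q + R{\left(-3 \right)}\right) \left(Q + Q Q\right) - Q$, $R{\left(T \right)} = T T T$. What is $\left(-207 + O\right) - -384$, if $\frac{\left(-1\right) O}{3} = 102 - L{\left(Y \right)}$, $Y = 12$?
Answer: $-7185$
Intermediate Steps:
$R{\left(T \right)} = T^{3}$ ($R{\left(T \right)} = T^{2} T = T^{3}$)
$L{\left(Q \right)} = - Q + \left(-27 + Q\right) \left(Q + Q^{2}\right)$ ($L{\left(Q \right)} = \left(Q + \left(-3\right)^{3}\right) \left(Q + Q Q\right) - Q = \left(Q - 27\right) \left(Q + Q^{2}\right) - Q = \left(-27 + Q\right) \left(Q + Q^{2}\right) - Q = - Q + \left(-27 + Q\right) \left(Q + Q^{2}\right)$)
$O = -7362$ ($O = - 3 \left(102 - 12 \left(-28 + 12^{2} - 312\right)\right) = - 3 \left(102 - 12 \left(-28 + 144 - 312\right)\right) = - 3 \left(102 - 12 \left(-196\right)\right) = - 3 \left(102 - -2352\right) = - 3 \left(102 + 2352\right) = \left(-3\right) 2454 = -7362$)
$\left(-207 + O\right) - -384 = \left(-207 - 7362\right) - -384 = -7569 + 384 = -7185$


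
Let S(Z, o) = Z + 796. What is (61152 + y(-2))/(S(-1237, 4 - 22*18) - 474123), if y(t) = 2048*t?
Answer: -14264/118641 ≈ -0.12023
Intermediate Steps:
S(Z, o) = 796 + Z
(61152 + y(-2))/(S(-1237, 4 - 22*18) - 474123) = (61152 + 2048*(-2))/((796 - 1237) - 474123) = (61152 - 4096)/(-441 - 474123) = 57056/(-474564) = 57056*(-1/474564) = -14264/118641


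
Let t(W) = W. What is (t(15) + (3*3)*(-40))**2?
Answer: 119025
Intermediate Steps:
(t(15) + (3*3)*(-40))**2 = (15 + (3*3)*(-40))**2 = (15 + 9*(-40))**2 = (15 - 360)**2 = (-345)**2 = 119025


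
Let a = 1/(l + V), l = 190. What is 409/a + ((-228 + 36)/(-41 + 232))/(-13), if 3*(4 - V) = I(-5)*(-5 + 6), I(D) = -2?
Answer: 593080024/7449 ≈ 79619.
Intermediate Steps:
V = 14/3 (V = 4 - (-2)*(-5 + 6)/3 = 4 - (-2)/3 = 4 - 1/3*(-2) = 4 + 2/3 = 14/3 ≈ 4.6667)
a = 3/584 (a = 1/(190 + 14/3) = 1/(584/3) = 3/584 ≈ 0.0051370)
409/a + ((-228 + 36)/(-41 + 232))/(-13) = 409/(3/584) + ((-228 + 36)/(-41 + 232))/(-13) = 409*(584/3) - 192/191*(-1/13) = 238856/3 - 192*1/191*(-1/13) = 238856/3 - 192/191*(-1/13) = 238856/3 + 192/2483 = 593080024/7449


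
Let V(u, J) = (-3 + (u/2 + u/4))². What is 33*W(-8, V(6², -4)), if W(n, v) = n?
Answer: -264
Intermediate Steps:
V(u, J) = (-3 + 3*u/4)² (V(u, J) = (-3 + (u*(½) + u*(¼)))² = (-3 + (u/2 + u/4))² = (-3 + 3*u/4)²)
33*W(-8, V(6², -4)) = 33*(-8) = -264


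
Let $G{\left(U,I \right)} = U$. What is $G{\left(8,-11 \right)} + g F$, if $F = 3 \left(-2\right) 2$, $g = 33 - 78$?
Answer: $548$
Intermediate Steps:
$g = -45$
$F = -12$ ($F = \left(-6\right) 2 = -12$)
$G{\left(8,-11 \right)} + g F = 8 - -540 = 8 + 540 = 548$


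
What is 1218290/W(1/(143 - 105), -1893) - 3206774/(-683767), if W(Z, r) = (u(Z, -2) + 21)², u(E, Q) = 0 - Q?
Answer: 36292299212/15726641 ≈ 2307.7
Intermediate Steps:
u(E, Q) = -Q
W(Z, r) = 529 (W(Z, r) = (-1*(-2) + 21)² = (2 + 21)² = 23² = 529)
1218290/W(1/(143 - 105), -1893) - 3206774/(-683767) = 1218290/529 - 3206774/(-683767) = 1218290*(1/529) - 3206774*(-1/683767) = 1218290/529 + 3206774/683767 = 36292299212/15726641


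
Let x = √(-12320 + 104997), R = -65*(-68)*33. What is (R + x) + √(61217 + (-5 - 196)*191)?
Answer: 145860 + √22826 + √92677 ≈ 1.4632e+5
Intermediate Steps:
R = 145860 (R = 4420*33 = 145860)
x = √92677 ≈ 304.43
(R + x) + √(61217 + (-5 - 196)*191) = (145860 + √92677) + √(61217 + (-5 - 196)*191) = (145860 + √92677) + √(61217 - 201*191) = (145860 + √92677) + √(61217 - 38391) = (145860 + √92677) + √22826 = 145860 + √22826 + √92677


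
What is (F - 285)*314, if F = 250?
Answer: -10990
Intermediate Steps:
(F - 285)*314 = (250 - 285)*314 = -35*314 = -10990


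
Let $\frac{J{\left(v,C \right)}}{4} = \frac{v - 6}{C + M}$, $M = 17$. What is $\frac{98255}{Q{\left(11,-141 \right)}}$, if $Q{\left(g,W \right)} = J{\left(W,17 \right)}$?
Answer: $- \frac{1670335}{294} \approx -5681.4$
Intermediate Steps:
$J{\left(v,C \right)} = \frac{4 \left(-6 + v\right)}{17 + C}$ ($J{\left(v,C \right)} = 4 \frac{v - 6}{C + 17} = 4 \frac{v - 6}{17 + C} = 4 \frac{-6 + v}{17 + C} = \frac{4 \left(-6 + v\right)}{17 + C}$)
$Q{\left(g,W \right)} = - \frac{12}{17} + \frac{2 W}{17}$ ($Q{\left(g,W \right)} = \frac{4 \left(-6 + W\right)}{17 + 17} = \frac{4 \left(-6 + W\right)}{34} = 4 \cdot \frac{1}{34} \left(-6 + W\right) = - \frac{12}{17} + \frac{2 W}{17}$)
$\frac{98255}{Q{\left(11,-141 \right)}} = \frac{98255}{- \frac{12}{17} + \frac{2}{17} \left(-141\right)} = \frac{98255}{- \frac{12}{17} - \frac{282}{17}} = \frac{98255}{- \frac{294}{17}} = 98255 \left(- \frac{17}{294}\right) = - \frac{1670335}{294}$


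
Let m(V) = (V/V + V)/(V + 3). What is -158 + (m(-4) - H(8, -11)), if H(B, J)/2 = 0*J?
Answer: -155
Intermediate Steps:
m(V) = (1 + V)/(3 + V)
H(B, J) = 0 (H(B, J) = 2*(0*J) = 2*0 = 0)
-158 + (m(-4) - H(8, -11)) = -158 + ((1 - 4)/(3 - 4) - 1*0) = -158 + (-3/(-1) + 0) = -158 + (-1*(-3) + 0) = -158 + (3 + 0) = -158 + 3 = -155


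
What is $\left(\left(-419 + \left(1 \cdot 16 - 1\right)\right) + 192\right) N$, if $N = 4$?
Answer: $-848$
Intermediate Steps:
$\left(\left(-419 + \left(1 \cdot 16 - 1\right)\right) + 192\right) N = \left(\left(-419 + \left(1 \cdot 16 - 1\right)\right) + 192\right) 4 = \left(\left(-419 + \left(16 - 1\right)\right) + 192\right) 4 = \left(\left(-419 + 15\right) + 192\right) 4 = \left(-404 + 192\right) 4 = \left(-212\right) 4 = -848$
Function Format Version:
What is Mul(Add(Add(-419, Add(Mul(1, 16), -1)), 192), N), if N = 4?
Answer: -848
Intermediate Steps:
Mul(Add(Add(-419, Add(Mul(1, 16), -1)), 192), N) = Mul(Add(Add(-419, Add(Mul(1, 16), -1)), 192), 4) = Mul(Add(Add(-419, Add(16, -1)), 192), 4) = Mul(Add(Add(-419, 15), 192), 4) = Mul(Add(-404, 192), 4) = Mul(-212, 4) = -848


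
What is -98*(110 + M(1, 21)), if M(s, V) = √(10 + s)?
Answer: -10780 - 98*√11 ≈ -11105.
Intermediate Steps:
-98*(110 + M(1, 21)) = -98*(110 + √(10 + 1)) = -98*(110 + √11) = -10780 - 98*√11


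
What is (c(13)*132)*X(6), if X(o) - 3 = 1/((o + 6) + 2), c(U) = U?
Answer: 36894/7 ≈ 5270.6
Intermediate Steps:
X(o) = 3 + 1/(8 + o) (X(o) = 3 + 1/((o + 6) + 2) = 3 + 1/((6 + o) + 2) = 3 + 1/(8 + o))
(c(13)*132)*X(6) = (13*132)*((25 + 3*6)/(8 + 6)) = 1716*((25 + 18)/14) = 1716*((1/14)*43) = 1716*(43/14) = 36894/7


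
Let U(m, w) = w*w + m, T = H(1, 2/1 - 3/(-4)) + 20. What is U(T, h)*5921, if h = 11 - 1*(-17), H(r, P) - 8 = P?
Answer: 19296539/4 ≈ 4.8241e+6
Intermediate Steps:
H(r, P) = 8 + P
T = 123/4 (T = (8 + (2/1 - 3/(-4))) + 20 = (8 + (2*1 - 3*(-1/4))) + 20 = (8 + (2 + 3/4)) + 20 = (8 + 11/4) + 20 = 43/4 + 20 = 123/4 ≈ 30.750)
h = 28 (h = 11 + 17 = 28)
U(m, w) = m + w**2 (U(m, w) = w**2 + m = m + w**2)
U(T, h)*5921 = (123/4 + 28**2)*5921 = (123/4 + 784)*5921 = (3259/4)*5921 = 19296539/4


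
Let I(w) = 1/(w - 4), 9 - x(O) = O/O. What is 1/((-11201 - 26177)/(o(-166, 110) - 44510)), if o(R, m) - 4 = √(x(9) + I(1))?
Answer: 2023/1699 - √69/112134 ≈ 1.1906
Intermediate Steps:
x(O) = 8 (x(O) = 9 - O/O = 9 - 1*1 = 9 - 1 = 8)
I(w) = 1/(-4 + w)
o(R, m) = 4 + √69/3 (o(R, m) = 4 + √(8 + 1/(-4 + 1)) = 4 + √(8 + 1/(-3)) = 4 + √(8 - ⅓) = 4 + √(23/3) = 4 + √69/3)
1/((-11201 - 26177)/(o(-166, 110) - 44510)) = 1/((-11201 - 26177)/((4 + √69/3) - 44510)) = 1/(-37378/(-44506 + √69/3)) = 2023/1699 - √69/112134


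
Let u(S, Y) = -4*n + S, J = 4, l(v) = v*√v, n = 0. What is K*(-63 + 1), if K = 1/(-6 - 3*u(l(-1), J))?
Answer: 124/15 + 62*I/15 ≈ 8.2667 + 4.1333*I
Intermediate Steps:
l(v) = v^(3/2)
u(S, Y) = S (u(S, Y) = -4*0 + S = 0 + S = S)
K = (-6 - 3*I)/45 (K = 1/(-6 - (-3)*I) = 1/(-6 + 3*I) = (-6 - 3*I)/45 ≈ -0.13333 - 0.066667*I)
K*(-63 + 1) = (-2/15 - I/15)*(-63 + 1) = (-2/15 - I/15)*(-62) = 124/15 + 62*I/15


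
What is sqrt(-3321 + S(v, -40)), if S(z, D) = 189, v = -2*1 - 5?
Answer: 6*I*sqrt(87) ≈ 55.964*I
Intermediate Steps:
v = -7 (v = -2 - 5 = -7)
sqrt(-3321 + S(v, -40)) = sqrt(-3321 + 189) = sqrt(-3132) = 6*I*sqrt(87)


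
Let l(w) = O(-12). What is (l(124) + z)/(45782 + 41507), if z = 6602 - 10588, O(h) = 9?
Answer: -97/2129 ≈ -0.045561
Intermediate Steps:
l(w) = 9
z = -3986
(l(124) + z)/(45782 + 41507) = (9 - 3986)/(45782 + 41507) = -3977/87289 = -3977*1/87289 = -97/2129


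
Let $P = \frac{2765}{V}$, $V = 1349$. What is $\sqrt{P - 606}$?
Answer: $\frac{i \sqrt{1099069421}}{1349} \approx 24.575 i$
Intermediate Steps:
$P = \frac{2765}{1349} \approx 2.0497$
$\sqrt{P - 606} = \sqrt{\frac{2765}{1349} - 606} = \sqrt{- \frac{814729}{1349}} = \frac{i \sqrt{1099069421}}{1349}$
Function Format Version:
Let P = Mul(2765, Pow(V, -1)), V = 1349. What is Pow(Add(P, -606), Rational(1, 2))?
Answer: Mul(Rational(1, 1349), I, Pow(1099069421, Rational(1, 2))) ≈ Mul(24.575, I)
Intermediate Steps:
P = Rational(2765, 1349) (P = Mul(2765, Pow(1349, -1)) = Mul(2765, Rational(1, 1349)) = Rational(2765, 1349) ≈ 2.0497)
Pow(Add(P, -606), Rational(1, 2)) = Pow(Add(Rational(2765, 1349), -606), Rational(1, 2)) = Pow(Rational(-814729, 1349), Rational(1, 2)) = Mul(Rational(1, 1349), I, Pow(1099069421, Rational(1, 2)))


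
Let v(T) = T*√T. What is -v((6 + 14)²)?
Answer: -8000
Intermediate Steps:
v(T) = T^(3/2)
-v((6 + 14)²) = -((6 + 14)²)^(3/2) = -(20²)^(3/2) = -400^(3/2) = -1*8000 = -8000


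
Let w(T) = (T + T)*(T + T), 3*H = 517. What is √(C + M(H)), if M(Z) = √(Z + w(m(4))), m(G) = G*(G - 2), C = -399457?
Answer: √(-3595113 + 3*√3855)/3 ≈ 632.01*I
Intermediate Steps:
H = 517/3 (H = (⅓)*517 = 517/3 ≈ 172.33)
m(G) = G*(-2 + G)
w(T) = 4*T² (w(T) = (2*T)*(2*T) = 4*T²)
M(Z) = √(256 + Z) (M(Z) = √(Z + 4*(4*(-2 + 4))²) = √(Z + 4*(4*2)²) = √(Z + 4*8²) = √(Z + 4*64) = √(Z + 256) = √(256 + Z))
√(C + M(H)) = √(-399457 + √(256 + 517/3)) = √(-399457 + √(1285/3)) = √(-399457 + √3855/3)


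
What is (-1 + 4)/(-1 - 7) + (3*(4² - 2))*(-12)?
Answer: -4035/8 ≈ -504.38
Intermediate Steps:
(-1 + 4)/(-1 - 7) + (3*(4² - 2))*(-12) = 3/(-8) + (3*(16 - 2))*(-12) = 3*(-⅛) + (3*14)*(-12) = -3/8 + 42*(-12) = -3/8 - 504 = -4035/8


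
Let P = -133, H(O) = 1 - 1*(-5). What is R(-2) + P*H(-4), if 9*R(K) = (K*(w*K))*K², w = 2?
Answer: -7150/9 ≈ -794.44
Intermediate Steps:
H(O) = 6 (H(O) = 1 + 5 = 6)
R(K) = 2*K⁴/9 (R(K) = ((K*(2*K))*K²)/9 = ((2*K²)*K²)/9 = (2*K⁴)/9 = 2*K⁴/9)
R(-2) + P*H(-4) = (2/9)*(-2)⁴ - 133*6 = (2/9)*16 - 798 = 32/9 - 798 = -7150/9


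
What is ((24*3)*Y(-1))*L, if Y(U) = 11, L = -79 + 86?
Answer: 5544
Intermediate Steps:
L = 7
((24*3)*Y(-1))*L = ((24*3)*11)*7 = (72*11)*7 = 792*7 = 5544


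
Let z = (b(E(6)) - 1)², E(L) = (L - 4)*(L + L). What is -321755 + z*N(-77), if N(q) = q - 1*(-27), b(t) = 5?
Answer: -322555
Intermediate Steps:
E(L) = 2*L*(-4 + L) (E(L) = (-4 + L)*(2*L) = 2*L*(-4 + L))
N(q) = 27 + q (N(q) = q + 27 = 27 + q)
z = 16 (z = (5 - 1)² = 4² = 16)
-321755 + z*N(-77) = -321755 + 16*(27 - 77) = -321755 + 16*(-50) = -321755 - 800 = -322555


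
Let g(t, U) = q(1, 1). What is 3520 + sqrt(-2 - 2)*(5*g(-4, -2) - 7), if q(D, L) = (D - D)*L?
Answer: 3520 - 14*I ≈ 3520.0 - 14.0*I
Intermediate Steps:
q(D, L) = 0 (q(D, L) = 0*L = 0)
g(t, U) = 0
3520 + sqrt(-2 - 2)*(5*g(-4, -2) - 7) = 3520 + sqrt(-2 - 2)*(5*0 - 7) = 3520 + sqrt(-4)*(0 - 7) = 3520 + (2*I)*(-7) = 3520 - 14*I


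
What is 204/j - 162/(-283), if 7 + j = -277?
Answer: -2931/20093 ≈ -0.14587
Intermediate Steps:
j = -284 (j = -7 - 277 = -284)
204/j - 162/(-283) = 204/(-284) - 162/(-283) = 204*(-1/284) - 162*(-1/283) = -51/71 + 162/283 = -2931/20093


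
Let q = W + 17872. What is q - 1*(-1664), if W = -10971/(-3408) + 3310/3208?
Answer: 8901287773/455536 ≈ 19540.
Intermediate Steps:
W = 1936477/455536 (W = -10971*(-1/3408) + 3310*(1/3208) = 3657/1136 + 1655/1604 = 1936477/455536 ≈ 4.2510)
q = 8143275869/455536 (q = 1936477/455536 + 17872 = 8143275869/455536 ≈ 17876.)
q - 1*(-1664) = 8143275869/455536 - 1*(-1664) = 8143275869/455536 + 1664 = 8901287773/455536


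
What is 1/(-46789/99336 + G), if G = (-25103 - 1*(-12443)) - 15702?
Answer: -99336/2817414421 ≈ -3.5258e-5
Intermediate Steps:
G = -28362 (G = (-25103 + 12443) - 15702 = -12660 - 15702 = -28362)
1/(-46789/99336 + G) = 1/(-46789/99336 - 28362) = 1/(-2817414421/99336) = -99336/2817414421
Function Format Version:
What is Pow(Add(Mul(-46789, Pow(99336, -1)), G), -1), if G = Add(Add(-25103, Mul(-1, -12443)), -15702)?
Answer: Rational(-99336, 2817414421) ≈ -3.5258e-5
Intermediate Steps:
G = -28362 (G = Add(Add(-25103, 12443), -15702) = Add(-12660, -15702) = -28362)
Pow(Add(Mul(-46789, Pow(99336, -1)), G), -1) = Pow(Add(Mul(-46789, Pow(99336, -1)), -28362), -1) = Pow(Add(Mul(-46789, Rational(1, 99336)), -28362), -1) = Pow(Add(Rational(-46789, 99336), -28362), -1) = Pow(Rational(-2817414421, 99336), -1) = Rational(-99336, 2817414421)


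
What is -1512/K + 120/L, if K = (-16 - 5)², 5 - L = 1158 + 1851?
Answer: -18234/5257 ≈ -3.4685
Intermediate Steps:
L = -3004 (L = 5 - (1158 + 1851) = 5 - 1*3009 = 5 - 3009 = -3004)
K = 441 (K = (-21)² = 441)
-1512/K + 120/L = -1512/441 + 120/(-3004) = -1512*1/441 + 120*(-1/3004) = -24/7 - 30/751 = -18234/5257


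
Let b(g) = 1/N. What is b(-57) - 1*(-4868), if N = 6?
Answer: 29209/6 ≈ 4868.2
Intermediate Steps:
b(g) = ⅙ (b(g) = 1/6 = ⅙)
b(-57) - 1*(-4868) = ⅙ - 1*(-4868) = ⅙ + 4868 = 29209/6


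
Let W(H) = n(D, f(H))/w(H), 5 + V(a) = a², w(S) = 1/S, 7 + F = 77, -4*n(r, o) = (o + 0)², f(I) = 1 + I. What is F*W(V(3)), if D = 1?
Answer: -1750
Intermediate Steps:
n(r, o) = -o²/4 (n(r, o) = -(o + 0)²/4 = -o²/4)
F = 70 (F = -7 + 77 = 70)
V(a) = -5 + a²
W(H) = -H*(1 + H)²/4 (W(H) = (-(1 + H)²/4)/(1/H) = (-(1 + H)²/4)*H = -H*(1 + H)²/4)
F*W(V(3)) = 70*(-(-5 + 3²)*(1 + (-5 + 3²))²/4) = 70*(-(-5 + 9)*(1 + (-5 + 9))²/4) = 70*(-¼*4*(1 + 4)²) = 70*(-¼*4*5²) = 70*(-¼*4*25) = 70*(-25) = -1750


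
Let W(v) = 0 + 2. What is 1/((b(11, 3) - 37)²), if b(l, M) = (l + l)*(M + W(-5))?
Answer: 1/5329 ≈ 0.00018765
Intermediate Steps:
W(v) = 2
b(l, M) = 2*l*(2 + M) (b(l, M) = (l + l)*(M + 2) = (2*l)*(2 + M) = 2*l*(2 + M))
1/((b(11, 3) - 37)²) = 1/((2*11*(2 + 3) - 37)²) = 1/((2*11*5 - 37)²) = 1/((110 - 37)²) = 1/(73²) = 1/5329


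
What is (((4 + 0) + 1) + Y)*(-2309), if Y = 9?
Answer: -32326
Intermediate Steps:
(((4 + 0) + 1) + Y)*(-2309) = (((4 + 0) + 1) + 9)*(-2309) = ((4 + 1) + 9)*(-2309) = (5 + 9)*(-2309) = 14*(-2309) = -32326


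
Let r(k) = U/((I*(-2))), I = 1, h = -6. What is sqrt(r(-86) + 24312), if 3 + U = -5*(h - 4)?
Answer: sqrt(97154)/2 ≈ 155.85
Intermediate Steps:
U = 47 (U = -3 - 5*(-6 - 4) = -3 - 5*(-10) = -3 + 50 = 47)
r(k) = -47/2 (r(k) = 47/((1*(-2))) = 47/(-2) = 47*(-1/2) = -47/2)
sqrt(r(-86) + 24312) = sqrt(-47/2 + 24312) = sqrt(48577/2) = sqrt(97154)/2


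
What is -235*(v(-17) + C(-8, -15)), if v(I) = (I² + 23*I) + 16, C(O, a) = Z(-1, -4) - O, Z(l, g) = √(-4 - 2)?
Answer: 18330 - 235*I*√6 ≈ 18330.0 - 575.63*I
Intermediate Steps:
Z(l, g) = I*√6 (Z(l, g) = √(-6) = I*√6)
C(O, a) = -O + I*√6 (C(O, a) = I*√6 - O = -O + I*√6)
v(I) = 16 + I² + 23*I
-235*(v(-17) + C(-8, -15)) = -235*((16 + (-17)² + 23*(-17)) + (-1*(-8) + I*√6)) = -235*((16 + 289 - 391) + (8 + I*√6)) = -235*(-86 + (8 + I*√6)) = -235*(-78 + I*√6) = 18330 - 235*I*√6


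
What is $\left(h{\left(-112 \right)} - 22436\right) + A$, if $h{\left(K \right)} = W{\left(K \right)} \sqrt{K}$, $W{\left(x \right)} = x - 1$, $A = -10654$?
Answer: $-33090 - 452 i \sqrt{7} \approx -33090.0 - 1195.9 i$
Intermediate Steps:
$W{\left(x \right)} = -1 + x$
$h{\left(K \right)} = \sqrt{K} \left(-1 + K\right)$ ($h{\left(K \right)} = \left(-1 + K\right) \sqrt{K} = \sqrt{K} \left(-1 + K\right)$)
$\left(h{\left(-112 \right)} - 22436\right) + A = \left(\sqrt{-112} \left(-1 - 112\right) - 22436\right) - 10654 = \left(4 i \sqrt{7} \left(-113\right) - 22436\right) - 10654 = \left(- 452 i \sqrt{7} - 22436\right) - 10654 = \left(-22436 - 452 i \sqrt{7}\right) - 10654 = -33090 - 452 i \sqrt{7}$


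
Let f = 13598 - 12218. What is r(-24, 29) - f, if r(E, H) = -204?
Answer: -1584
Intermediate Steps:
f = 1380
r(-24, 29) - f = -204 - 1*1380 = -204 - 1380 = -1584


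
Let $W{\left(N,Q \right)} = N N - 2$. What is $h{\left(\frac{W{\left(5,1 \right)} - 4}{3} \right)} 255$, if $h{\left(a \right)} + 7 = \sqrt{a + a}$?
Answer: $-1785 + 85 \sqrt{114} \approx -877.45$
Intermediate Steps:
$W{\left(N,Q \right)} = -2 + N^{2}$ ($W{\left(N,Q \right)} = N^{2} - 2 = -2 + N^{2}$)
$h{\left(a \right)} = -7 + \sqrt{2} \sqrt{a}$ ($h{\left(a \right)} = -7 + \sqrt{a + a} = -7 + \sqrt{2 a} = -7 + \sqrt{2} \sqrt{a}$)
$h{\left(\frac{W{\left(5,1 \right)} - 4}{3} \right)} 255 = \left(-7 + \sqrt{2} \sqrt{\frac{\left(-2 + 5^{2}\right) - 4}{3}}\right) 255 = \left(-7 + \sqrt{2} \sqrt{\frac{\left(-2 + 25\right) - 4}{3}}\right) 255 = \left(-7 + \sqrt{2} \sqrt{\frac{23 - 4}{3}}\right) 255 = \left(-7 + \sqrt{2} \sqrt{\frac{1}{3} \cdot 19}\right) 255 = \left(-7 + \sqrt{2} \sqrt{\frac{19}{3}}\right) 255 = \left(-7 + \sqrt{2} \frac{\sqrt{57}}{3}\right) 255 = \left(-7 + \frac{\sqrt{114}}{3}\right) 255 = -1785 + 85 \sqrt{114}$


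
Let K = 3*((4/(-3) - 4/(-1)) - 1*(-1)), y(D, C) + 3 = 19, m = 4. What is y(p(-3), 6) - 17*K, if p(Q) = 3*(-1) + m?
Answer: -171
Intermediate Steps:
p(Q) = 1 (p(Q) = 3*(-1) + 4 = -3 + 4 = 1)
y(D, C) = 16 (y(D, C) = -3 + 19 = 16)
K = 11 (K = 3*((4*(-⅓) - 4*(-1)) + 1) = 3*((-4/3 + 4) + 1) = 3*(8/3 + 1) = 3*(11/3) = 11)
y(p(-3), 6) - 17*K = 16 - 17*11 = 16 - 1*187 = 16 - 187 = -171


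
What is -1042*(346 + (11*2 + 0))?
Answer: -383456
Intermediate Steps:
-1042*(346 + (11*2 + 0)) = -1042*(346 + (22 + 0)) = -1042*(346 + 22) = -1042*368 = -383456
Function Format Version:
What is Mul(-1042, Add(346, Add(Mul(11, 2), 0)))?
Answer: -383456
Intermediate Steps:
Mul(-1042, Add(346, Add(Mul(11, 2), 0))) = Mul(-1042, Add(346, Add(22, 0))) = Mul(-1042, Add(346, 22)) = Mul(-1042, 368) = -383456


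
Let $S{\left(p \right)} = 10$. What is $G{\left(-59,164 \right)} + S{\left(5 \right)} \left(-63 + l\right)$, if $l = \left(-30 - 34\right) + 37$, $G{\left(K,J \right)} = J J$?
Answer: $25996$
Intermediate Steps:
$G{\left(K,J \right)} = J^{2}$
$l = -27$ ($l = -64 + 37 = -27$)
$G{\left(-59,164 \right)} + S{\left(5 \right)} \left(-63 + l\right) = 164^{2} + 10 \left(-63 - 27\right) = 26896 + 10 \left(-90\right) = 26896 - 900 = 25996$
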